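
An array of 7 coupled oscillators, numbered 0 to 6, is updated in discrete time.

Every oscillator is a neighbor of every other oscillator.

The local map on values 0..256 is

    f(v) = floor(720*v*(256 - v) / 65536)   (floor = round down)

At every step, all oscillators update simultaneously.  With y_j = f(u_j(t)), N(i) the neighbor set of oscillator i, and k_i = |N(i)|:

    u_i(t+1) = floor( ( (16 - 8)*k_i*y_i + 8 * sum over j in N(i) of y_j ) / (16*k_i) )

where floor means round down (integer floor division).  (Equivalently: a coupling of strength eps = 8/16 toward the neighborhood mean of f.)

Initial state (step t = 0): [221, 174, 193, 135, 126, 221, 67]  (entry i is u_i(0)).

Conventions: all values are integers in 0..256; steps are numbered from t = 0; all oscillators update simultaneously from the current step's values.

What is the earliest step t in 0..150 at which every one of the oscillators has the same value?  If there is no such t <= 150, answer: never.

Answer: 5
Key observation: Synchronization is absorbing here: once all oscillators are equal they stay equal, and step 5 is the first all-equal step.

Derivation:
t=0: [221, 174, 193, 135, 126, 221, 67]  (not all equal)
t=1: [114, 144, 134, 154, 154, 114, 137]  (not all equal)
t=2: [176, 176, 177, 174, 174, 176, 177]  (not all equal)
t=3: [154, 154, 153, 155, 155, 154, 153]  (not all equal)
t=4: [172, 172, 172, 171, 171, 172, 172]  (not all equal)
t=5: [158, 158, 158, 158, 158, 158, 158]  (all equal)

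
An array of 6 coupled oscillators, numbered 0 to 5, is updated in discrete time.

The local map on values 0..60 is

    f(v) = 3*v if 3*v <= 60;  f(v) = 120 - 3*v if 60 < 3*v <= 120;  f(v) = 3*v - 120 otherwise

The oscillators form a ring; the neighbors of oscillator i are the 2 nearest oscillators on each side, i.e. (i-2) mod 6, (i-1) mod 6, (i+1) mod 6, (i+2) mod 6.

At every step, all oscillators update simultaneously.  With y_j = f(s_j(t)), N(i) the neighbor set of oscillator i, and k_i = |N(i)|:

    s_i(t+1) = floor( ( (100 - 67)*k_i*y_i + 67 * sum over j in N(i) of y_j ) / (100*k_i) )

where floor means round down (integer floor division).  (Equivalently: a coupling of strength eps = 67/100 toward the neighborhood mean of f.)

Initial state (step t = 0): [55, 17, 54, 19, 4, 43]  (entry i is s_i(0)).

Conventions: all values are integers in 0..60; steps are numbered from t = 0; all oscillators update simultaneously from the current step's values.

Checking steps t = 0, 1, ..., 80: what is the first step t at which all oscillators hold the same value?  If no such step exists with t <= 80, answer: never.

Simulating step by step:
t=0: [55, 17, 54, 19, 4, 43]  (not all equal)
t=1: [33, 42, 41, 37, 29, 30]  (not all equal)
t=2: [18, 12, 12, 15, 21, 21]  (not all equal)
t=3: [48, 44, 44, 46, 50, 50]  (not all equal)
t=4: [21, 18, 18, 20, 23, 23]  (not all equal)
t=5: [53, 55, 55, 54, 54, 54]  (not all equal)
t=6: [42, 42, 42, 43, 42, 42]  (not all equal)
t=7: [6, 6, 6, 6, 6, 6]  (all equal)

Answer: 7
Key observation: Synchronization is absorbing here: once all oscillators are equal they stay equal, and step 7 is the first all-equal step.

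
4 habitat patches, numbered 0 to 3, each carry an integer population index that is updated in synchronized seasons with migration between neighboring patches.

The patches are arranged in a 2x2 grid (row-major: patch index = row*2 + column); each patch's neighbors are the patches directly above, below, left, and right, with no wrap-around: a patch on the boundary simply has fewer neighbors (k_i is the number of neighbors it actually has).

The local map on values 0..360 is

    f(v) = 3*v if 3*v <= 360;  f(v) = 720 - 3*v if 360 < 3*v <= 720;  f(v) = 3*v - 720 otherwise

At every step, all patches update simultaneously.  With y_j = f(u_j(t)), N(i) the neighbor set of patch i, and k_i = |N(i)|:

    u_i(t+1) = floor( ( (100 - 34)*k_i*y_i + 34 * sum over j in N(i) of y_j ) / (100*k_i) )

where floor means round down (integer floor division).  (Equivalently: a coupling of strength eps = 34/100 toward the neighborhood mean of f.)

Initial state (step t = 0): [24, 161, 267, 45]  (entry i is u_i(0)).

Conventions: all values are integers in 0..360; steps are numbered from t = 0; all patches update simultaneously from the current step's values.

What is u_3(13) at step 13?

Answer: u_3(13) = 304

Derivation:
t=0: [24, 161, 267, 45]
t=1: [101, 191, 88, 143]
t=2: [269, 198, 275, 261]
t=3: [96, 108, 94, 80]
t=4: [293, 303, 275, 261]
t=5: [154, 162, 107, 91]
t=6: [264, 244, 302, 274]
t=7: [81, 37, 152, 100]
t=8: [224, 165, 266, 261]
t=9: [83, 167, 70, 93]
t=10: [237, 234, 228, 257]
t=11: [15, 22, 33, 42]
t=12: [57, 72, 94, 111]
t=13: [197, 228, 271, 304]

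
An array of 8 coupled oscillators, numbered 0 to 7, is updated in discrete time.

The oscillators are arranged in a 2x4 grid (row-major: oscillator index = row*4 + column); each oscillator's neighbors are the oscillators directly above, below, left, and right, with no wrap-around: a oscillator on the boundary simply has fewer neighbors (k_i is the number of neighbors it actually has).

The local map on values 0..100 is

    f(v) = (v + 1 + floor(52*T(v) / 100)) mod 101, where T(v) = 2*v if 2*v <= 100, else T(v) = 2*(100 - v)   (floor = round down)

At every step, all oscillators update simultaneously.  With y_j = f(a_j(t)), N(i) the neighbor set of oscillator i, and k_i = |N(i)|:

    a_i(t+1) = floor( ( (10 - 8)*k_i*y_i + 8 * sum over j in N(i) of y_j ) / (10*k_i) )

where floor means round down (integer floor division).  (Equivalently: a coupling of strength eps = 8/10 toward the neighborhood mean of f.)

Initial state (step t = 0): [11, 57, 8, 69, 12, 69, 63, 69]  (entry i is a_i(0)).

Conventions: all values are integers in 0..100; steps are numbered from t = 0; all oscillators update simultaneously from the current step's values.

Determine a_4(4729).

Answer: a_4(4729) = 31
Key observation: The state at step 15, [1, 1, 1, 1, 1, 1, 1, 1], reappears at step 21: the system is in a cycle of period 6 from step 15 on.  Therefore the state at step 4729 equals the state at step 15 + ((4729 - 15) mod 6) = 19, which is [31, 31, 31, 31, 31, 31, 31, 31].

Derivation:
t=0: [11, 57, 8, 69, 12, 69, 63, 69]
t=1: [15, 11, 4, 7, 14, 7, 5, 1]
t=2: [27, 19, 14, 7, 24, 19, 9, 11]
t=3: [46, 40, 25, 23, 47, 36, 28, 18]
t=4: [90, 75, 60, 45, 86, 77, 55, 49]
t=5: [0, 0, 25, 58, 0, 0, 27, 57]
t=6: [1, 14, 25, 21, 1, 15, 25, 23]
t=7: [13, 28, 43, 48, 14, 28, 45, 47]
t=8: [40, 57, 83, 93, 39, 59, 82, 95]
t=9: [48, 22, 0, 0, 49, 21, 0, 0]
t=10: [77, 46, 12, 1, 76, 47, 12, 1]
t=11: [37, 51, 37, 11, 38, 50, 38, 11]
t=12: [46, 41, 42, 44, 46, 42, 42, 45]
t=13: [90, 87, 86, 89, 90, 87, 87, 88]
t=14: [0, 0, 0, 0, 0, 0, 0, 0]
t=15: [1, 1, 1, 1, 1, 1, 1, 1]
t=16: [3, 3, 3, 3, 3, 3, 3, 3]
t=17: [7, 7, 7, 7, 7, 7, 7, 7]
t=18: [15, 15, 15, 15, 15, 15, 15, 15]
t=19: [31, 31, 31, 31, 31, 31, 31, 31]
t=20: [64, 64, 64, 64, 64, 64, 64, 64]
t=21: [1, 1, 1, 1, 1, 1, 1, 1]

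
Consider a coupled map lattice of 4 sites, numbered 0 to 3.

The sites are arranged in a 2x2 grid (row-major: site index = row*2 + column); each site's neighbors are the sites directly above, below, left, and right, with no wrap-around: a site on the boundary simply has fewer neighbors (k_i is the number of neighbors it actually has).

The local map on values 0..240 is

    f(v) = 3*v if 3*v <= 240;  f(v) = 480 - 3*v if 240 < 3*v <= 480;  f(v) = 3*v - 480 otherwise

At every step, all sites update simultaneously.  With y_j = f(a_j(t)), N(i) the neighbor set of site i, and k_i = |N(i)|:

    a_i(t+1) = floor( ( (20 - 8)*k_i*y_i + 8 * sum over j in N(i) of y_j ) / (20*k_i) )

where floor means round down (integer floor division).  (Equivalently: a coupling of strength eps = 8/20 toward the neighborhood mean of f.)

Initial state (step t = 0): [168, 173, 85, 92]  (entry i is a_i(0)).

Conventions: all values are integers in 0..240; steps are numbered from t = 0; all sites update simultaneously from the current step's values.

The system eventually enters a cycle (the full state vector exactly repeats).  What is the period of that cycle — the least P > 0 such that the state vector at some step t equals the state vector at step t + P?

Simulating step by step:
t=0: [168, 173, 85, 92]
t=1: [67, 69, 180, 175]
t=2: [174, 173, 85, 80]
t=3: [78, 79, 191, 196]
t=4: [206, 210, 124, 130]
t=5: [134, 135, 110, 105]
t=6: [91, 93, 138, 144]
t=7: [177, 171, 90, 82]
t=8: [79, 76, 183, 189]
t=9: [201, 201, 106, 111]
t=10: [130, 127, 151, 145]
t=11: [79, 86, 43, 52]
t=12: [212, 211, 156, 163]
t=13: [126, 124, 40, 38]
t=14: [106, 108, 115, 114]
t=15: [155, 153, 141, 141]
t=16: [24, 27, 48, 49]
t=17: [88, 92, 130, 133]
t=18: [188, 181, 113, 107]
t=19: [91, 86, 133, 136]
t=20: [184, 189, 104, 103]
t=21: [94, 100, 149, 153]
t=22: [161, 151, 63, 55]
t=23: [45, 49, 147, 142]
t=24: [118, 126, 61, 69]
t=25: [132, 127, 176, 181]
t=26: [79, 88, 58, 67]
t=27: [220, 217, 192, 198]
t=28: [161, 161, 116, 121]
t=29: [28, 25, 103, 97]
t=30: [99, 99, 157, 162]
t=31: [148, 147, 43, 42]
t=32: [55, 55, 109, 109]
t=33: [162, 162, 155, 155]
t=34: [7, 7, 13, 13]
t=35: [24, 24, 35, 35]
t=36: [78, 78, 98, 98]
t=37: [224, 224, 195, 195]
t=38: [174, 174, 122, 122]
t=39: [56, 56, 99, 99]
t=40: [171, 171, 180, 180]
t=41: [38, 38, 54, 54]
t=42: [123, 123, 152, 152]
t=43: [93, 93, 41, 41]
t=44: [185, 185, 138, 138]
t=45: [73, 73, 67, 67]
t=46: [215, 215, 204, 204]
t=47: [158, 158, 138, 138]
t=48: [18, 18, 54, 54]
t=49: [75, 75, 140, 140]
t=50: [192, 192, 93, 93]
t=51: [117, 117, 180, 180]
t=52: [115, 115, 73, 73]
t=53: [151, 151, 202, 202]
t=54: [46, 46, 106, 106]
t=55: [142, 142, 157, 157]
t=56: [45, 45, 18, 18]
t=57: [118, 118, 70, 70]
t=58: [142, 142, 193, 193]
t=59: [63, 63, 90, 90]
t=60: [193, 193, 205, 205]
t=61: [106, 106, 127, 127]
t=62: [149, 149, 111, 111]
t=63: [55, 55, 124, 124]
t=64: [153, 153, 119, 119]
t=65: [41, 41, 102, 102]
t=66: [133, 133, 163, 163]
t=67: [66, 66, 23, 23]
t=68: [172, 172, 94, 94]
t=69: [68, 68, 165, 165]
t=70: [166, 166, 52, 52]
t=71: [45, 45, 128, 128]
t=72: [127, 127, 103, 103]
t=73: [113, 113, 156, 156]
t=74: [115, 115, 37, 37]
t=75: [130, 130, 115, 115]
t=76: [99, 99, 126, 126]
t=77: [166, 166, 118, 118]
t=78: [39, 39, 104, 104]
t=79: [127, 127, 157, 157]
t=80: [81, 81, 27, 27]
t=81: [205, 205, 112, 112]
t=82: [136, 136, 142, 142]
t=83: [68, 68, 57, 57]
t=84: [197, 197, 177, 177]
t=85: [99, 99, 63, 63]
t=86: [184, 184, 187, 187]
t=87: [73, 73, 79, 79]
t=88: [222, 222, 233, 233]
t=89: [192, 192, 212, 212]
t=90: [108, 108, 144, 144]
t=91: [134, 134, 69, 69]
t=92: [103, 103, 181, 181]
t=93: [149, 149, 84, 84]
t=94: [72, 72, 189, 189]
t=95: [190, 190, 112, 112]
t=96: [100, 100, 133, 133]
t=97: [160, 160, 100, 100]
t=98: [36, 36, 144, 144]
t=99: [96, 96, 60, 60]
t=100: [189, 189, 182, 182]
t=101: [82, 82, 70, 70]
t=102: [229, 229, 214, 214]
t=103: [198, 198, 171, 171]
t=104: [97, 97, 49, 49]
t=105: [180, 180, 155, 155]
t=106: [51, 51, 24, 24]
t=107: [136, 136, 88, 88]
t=108: [100, 100, 187, 187]
t=109: [160, 160, 100, 100]

Answer: 12
Key observation: The state at step 97, [160, 160, 100, 100], reappears at step 109 — and no state repeats earlier — so the cycle the system enters has period 12.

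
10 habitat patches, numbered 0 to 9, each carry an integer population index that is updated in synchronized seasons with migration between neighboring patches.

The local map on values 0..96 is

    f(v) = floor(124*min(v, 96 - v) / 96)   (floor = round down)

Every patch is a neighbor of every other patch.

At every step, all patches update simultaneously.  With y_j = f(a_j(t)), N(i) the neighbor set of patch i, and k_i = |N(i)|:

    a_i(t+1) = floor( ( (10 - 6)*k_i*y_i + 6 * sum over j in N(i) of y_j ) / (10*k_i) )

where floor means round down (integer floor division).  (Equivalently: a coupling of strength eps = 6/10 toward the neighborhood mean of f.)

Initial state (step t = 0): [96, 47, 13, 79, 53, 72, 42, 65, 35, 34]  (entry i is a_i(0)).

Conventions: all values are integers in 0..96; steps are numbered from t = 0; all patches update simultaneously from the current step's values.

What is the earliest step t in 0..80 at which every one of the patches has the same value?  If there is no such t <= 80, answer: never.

Answer: 5
Key observation: Synchronization is absorbing here: once all patches are equal they stay equal, and step 5 is the first all-equal step.

Derivation:
t=0: [96, 47, 13, 79, 53, 72, 42, 65, 35, 34]  (not all equal)
t=1: [24, 44, 29, 31, 42, 34, 42, 37, 39, 38]  (not all equal)
t=2: [41, 49, 43, 44, 48, 45, 48, 46, 47, 47]  (not all equal)
t=3: [56, 58, 57, 57, 59, 58, 59, 58, 58, 58]  (not all equal)
t=4: [49, 49, 49, 49, 48, 49, 48, 49, 49, 49]  (not all equal)
t=5: [60, 60, 60, 60, 60, 60, 60, 60, 60, 60]  (all equal)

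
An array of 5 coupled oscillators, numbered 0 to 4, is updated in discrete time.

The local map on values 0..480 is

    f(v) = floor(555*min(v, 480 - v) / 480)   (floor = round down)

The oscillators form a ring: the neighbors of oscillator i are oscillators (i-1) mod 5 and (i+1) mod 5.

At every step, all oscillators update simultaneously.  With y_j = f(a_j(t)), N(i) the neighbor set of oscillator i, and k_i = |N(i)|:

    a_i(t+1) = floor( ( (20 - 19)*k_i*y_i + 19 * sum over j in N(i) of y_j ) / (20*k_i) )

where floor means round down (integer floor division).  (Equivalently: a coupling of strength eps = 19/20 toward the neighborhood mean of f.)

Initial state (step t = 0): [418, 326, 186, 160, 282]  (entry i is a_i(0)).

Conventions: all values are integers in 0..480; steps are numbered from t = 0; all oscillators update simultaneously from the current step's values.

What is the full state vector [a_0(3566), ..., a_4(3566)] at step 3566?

Simulating step by step:
t=0: [418, 326, 186, 160, 282]
t=1: [196, 144, 183, 219, 133]
t=2: [162, 215, 209, 185, 235]
t=3: [255, 215, 231, 253, 203]
t=4: [241, 262, 255, 251, 259]
t=5: [254, 267, 258, 257, 269]
t=6: [245, 257, 251, 249, 258]
t=7: [257, 266, 262, 260, 268]
t=8: [246, 254, 250, 248, 254]
t=9: [261, 267, 264, 263, 268]
t=10: [245, 250, 248, 247, 251]
t=11: [264, 269, 267, 266, 269]
t=12: [243, 247, 245, 244, 247]
t=13: [269, 272, 270, 270, 272]
t=14: [240, 242, 241, 241, 242]
t=15: [275, 276, 275, 275, 276]
t=16: [235, 236, 236, 236, 236]
t=17: [271, 271, 272, 272, 271]
t=18: [241, 240, 240, 240, 240]
t=19: [276, 276, 277, 277, 276]
t=20: [235, 234, 234, 234, 234]
t=21: [270, 270, 270, 270, 270]
t=22: [242, 242, 242, 242, 242]
t=23: [275, 275, 275, 275, 275]
t=24: [237, 237, 237, 237, 237]
t=25: [274, 274, 274, 274, 274]
t=26: [238, 238, 238, 238, 238]
t=27: [275, 275, 275, 275, 275]

Answer: [238, 238, 238, 238, 238]
Key observation: The state at step 23, [275, 275, 275, 275, 275], reappears at step 27: the system is in a cycle of period 4 from step 23 on.  Therefore the state at step 3566 equals the state at step 23 + ((3566 - 23) mod 4) = 26, which is [238, 238, 238, 238, 238].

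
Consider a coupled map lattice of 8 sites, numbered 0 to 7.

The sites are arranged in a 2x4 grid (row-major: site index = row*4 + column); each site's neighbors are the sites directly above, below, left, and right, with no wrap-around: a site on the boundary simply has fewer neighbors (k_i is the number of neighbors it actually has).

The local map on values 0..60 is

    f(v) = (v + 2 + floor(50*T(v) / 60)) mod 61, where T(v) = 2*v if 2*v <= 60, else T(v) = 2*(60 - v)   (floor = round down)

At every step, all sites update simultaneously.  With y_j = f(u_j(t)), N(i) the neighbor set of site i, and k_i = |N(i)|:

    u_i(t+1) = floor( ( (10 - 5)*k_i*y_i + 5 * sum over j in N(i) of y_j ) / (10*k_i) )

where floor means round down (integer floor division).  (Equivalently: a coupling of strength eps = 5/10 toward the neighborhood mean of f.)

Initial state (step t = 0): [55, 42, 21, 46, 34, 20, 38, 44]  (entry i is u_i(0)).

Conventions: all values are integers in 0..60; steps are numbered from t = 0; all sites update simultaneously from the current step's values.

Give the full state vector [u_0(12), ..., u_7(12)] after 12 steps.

Answer: [7, 8, 11, 13, 7, 8, 11, 13]

Derivation:
t=0: [55, 42, 21, 46, 34, 20, 38, 44]
t=1: [9, 26, 35, 22, 23, 35, 28, 11]
t=2: [16, 15, 22, 42, 11, 13, 18, 34]
t=3: [40, 44, 47, 26, 35, 38, 44, 24]
t=4: [14, 11, 9, 8, 15, 14, 10, 7]
t=5: [37, 32, 26, 23, 40, 36, 28, 22]
t=6: [16, 16, 11, 18, 15, 16, 22, 34]
t=7: [43, 41, 41, 37, 43, 46, 45, 36]
t=8: [12, 12, 13, 15, 11, 11, 12, 15]
t=9: [33, 33, 36, 40, 31, 32, 35, 40]
t=10: [19, 18, 16, 14, 19, 18, 16, 14]
t=11: [51, 49, 44, 40, 51, 49, 44, 40]
t=12: [7, 8, 11, 13, 7, 8, 11, 13]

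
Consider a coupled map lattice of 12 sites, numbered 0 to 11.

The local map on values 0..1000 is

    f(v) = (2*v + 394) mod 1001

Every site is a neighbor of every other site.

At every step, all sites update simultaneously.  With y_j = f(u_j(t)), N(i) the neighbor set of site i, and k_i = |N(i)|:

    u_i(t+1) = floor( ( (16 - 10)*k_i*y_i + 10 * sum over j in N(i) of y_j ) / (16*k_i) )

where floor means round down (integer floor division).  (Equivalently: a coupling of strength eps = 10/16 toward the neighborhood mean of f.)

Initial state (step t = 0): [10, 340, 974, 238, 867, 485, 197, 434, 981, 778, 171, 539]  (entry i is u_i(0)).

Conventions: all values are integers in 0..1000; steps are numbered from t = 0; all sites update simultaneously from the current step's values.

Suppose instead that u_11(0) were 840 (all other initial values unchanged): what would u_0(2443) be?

Answer: u_0(2443) = 509
Key observation: The state at step 13, [278, 278, 278, 276, 278, 278, 276, 278, 278, 276, 276, 278], reappears at step 25: the system is in a cycle of period 12 from step 13 on.  Therefore the state at step 2443 equals the state at step 13 + ((2443 - 13) mod 12) = 19, which is [509, 509, 509, 507, 509, 509, 507, 509, 509, 507, 507, 509].

Derivation:
t=0: [10, 340, 974, 238, 867, 485, 197, 434, 981, 778, 171, 840]
t=1: [435, 326, 411, 580, 343, 419, 554, 386, 416, 605, 537, 326]
t=2: [276, 207, 261, 368, 217, 266, 352, 245, 264, 384, 341, 207]
t=3: [727, 683, 717, 467, 689, 720, 457, 707, 719, 477, 450, 683]
t=4: [707, 679, 701, 542, 683, 703, 535, 694, 702, 548, 531, 679]
t=5: [718, 700, 714, 613, 703, 715, 608, 710, 715, 617, 606, 700]
t=6: [772, 761, 769, 705, 762, 770, 702, 767, 770, 708, 701, 761]
t=7: [901, 894, 899, 858, 894, 899, 856, 897, 899, 860, 855, 894]
t=8: [170, 166, 169, 143, 166, 169, 141, 168, 169, 144, 141, 166]
t=9: [719, 716, 718, 702, 716, 718, 701, 718, 718, 702, 701, 716]
t=10: [821, 819, 820, 810, 819, 820, 810, 820, 820, 810, 810, 819]
t=11: [27, 26, 27, 20, 26, 27, 20, 27, 27, 20, 20, 26]
t=12: [444, 443, 444, 440, 443, 444, 440, 444, 444, 440, 440, 443]
t=13: [278, 278, 278, 276, 278, 278, 276, 278, 278, 276, 276, 278]
t=14: [949, 949, 949, 947, 949, 949, 947, 949, 949, 947, 947, 949]
t=15: [289, 289, 289, 287, 289, 289, 287, 289, 289, 287, 287, 289]
t=16: [971, 971, 971, 969, 971, 971, 969, 971, 971, 969, 969, 971]
t=17: [333, 333, 333, 331, 333, 333, 331, 333, 333, 331, 331, 333]
t=18: [58, 58, 58, 56, 58, 58, 56, 58, 58, 56, 56, 58]
t=19: [509, 509, 509, 507, 509, 509, 507, 509, 509, 507, 507, 509]
t=20: [410, 410, 410, 408, 410, 410, 408, 410, 410, 408, 408, 410]
t=21: [212, 212, 212, 210, 212, 212, 210, 212, 212, 210, 210, 212]
t=22: [817, 817, 817, 815, 817, 817, 815, 817, 817, 815, 815, 817]
t=23: [25, 25, 25, 23, 25, 25, 23, 25, 25, 23, 23, 25]
t=24: [443, 443, 443, 441, 443, 443, 441, 443, 443, 441, 441, 443]
t=25: [278, 278, 278, 276, 278, 278, 276, 278, 278, 276, 276, 278]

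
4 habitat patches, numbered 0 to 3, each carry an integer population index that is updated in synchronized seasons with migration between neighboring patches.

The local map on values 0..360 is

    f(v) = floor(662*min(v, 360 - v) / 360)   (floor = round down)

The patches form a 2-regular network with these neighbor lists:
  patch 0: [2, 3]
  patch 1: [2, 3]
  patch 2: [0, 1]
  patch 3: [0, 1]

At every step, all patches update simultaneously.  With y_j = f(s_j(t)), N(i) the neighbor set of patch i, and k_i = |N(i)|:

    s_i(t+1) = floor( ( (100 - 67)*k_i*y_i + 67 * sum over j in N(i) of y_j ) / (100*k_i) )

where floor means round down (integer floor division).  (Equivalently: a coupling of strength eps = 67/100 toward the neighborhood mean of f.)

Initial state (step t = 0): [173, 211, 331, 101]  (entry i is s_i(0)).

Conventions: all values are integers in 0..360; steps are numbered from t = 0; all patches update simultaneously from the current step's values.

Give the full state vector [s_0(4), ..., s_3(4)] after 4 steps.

Answer: [304, 305, 289, 298]

Derivation:
t=0: [173, 211, 331, 101]
t=1: [184, 169, 215, 259]
t=2: [257, 253, 299, 273]
t=3: [153, 155, 165, 181]
t=4: [304, 305, 289, 298]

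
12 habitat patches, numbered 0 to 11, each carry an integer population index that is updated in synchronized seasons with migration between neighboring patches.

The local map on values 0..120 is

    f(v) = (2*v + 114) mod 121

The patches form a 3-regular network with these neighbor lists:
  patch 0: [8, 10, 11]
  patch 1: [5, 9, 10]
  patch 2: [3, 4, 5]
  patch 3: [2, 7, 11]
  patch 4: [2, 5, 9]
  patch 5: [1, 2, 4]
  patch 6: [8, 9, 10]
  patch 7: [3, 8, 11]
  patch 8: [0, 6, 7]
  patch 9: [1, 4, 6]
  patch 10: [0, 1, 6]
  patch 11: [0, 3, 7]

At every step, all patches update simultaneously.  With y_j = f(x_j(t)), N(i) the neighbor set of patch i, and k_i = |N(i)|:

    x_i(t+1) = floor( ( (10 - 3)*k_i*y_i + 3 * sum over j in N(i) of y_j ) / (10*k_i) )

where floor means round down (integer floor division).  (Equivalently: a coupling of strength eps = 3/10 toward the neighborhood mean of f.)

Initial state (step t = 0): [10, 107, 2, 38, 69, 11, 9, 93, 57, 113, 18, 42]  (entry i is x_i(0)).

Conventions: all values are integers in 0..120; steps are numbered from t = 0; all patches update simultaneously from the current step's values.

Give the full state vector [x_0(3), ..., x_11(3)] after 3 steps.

Answer: [78, 59, 88, 33, 91, 90, 87, 16, 65, 65, 89, 23]

Derivation:
t=0: [10, 107, 2, 38, 69, 11, 9, 93, 57, 113, 18, 42]
t=1: [30, 74, 92, 73, 30, 31, 31, 65, 83, 79, 31, 67]
t=2: [47, 28, 51, 19, 51, 51, 50, 7, 37, 33, 51, 11]
t=3: [78, 59, 88, 33, 91, 90, 87, 16, 65, 65, 89, 23]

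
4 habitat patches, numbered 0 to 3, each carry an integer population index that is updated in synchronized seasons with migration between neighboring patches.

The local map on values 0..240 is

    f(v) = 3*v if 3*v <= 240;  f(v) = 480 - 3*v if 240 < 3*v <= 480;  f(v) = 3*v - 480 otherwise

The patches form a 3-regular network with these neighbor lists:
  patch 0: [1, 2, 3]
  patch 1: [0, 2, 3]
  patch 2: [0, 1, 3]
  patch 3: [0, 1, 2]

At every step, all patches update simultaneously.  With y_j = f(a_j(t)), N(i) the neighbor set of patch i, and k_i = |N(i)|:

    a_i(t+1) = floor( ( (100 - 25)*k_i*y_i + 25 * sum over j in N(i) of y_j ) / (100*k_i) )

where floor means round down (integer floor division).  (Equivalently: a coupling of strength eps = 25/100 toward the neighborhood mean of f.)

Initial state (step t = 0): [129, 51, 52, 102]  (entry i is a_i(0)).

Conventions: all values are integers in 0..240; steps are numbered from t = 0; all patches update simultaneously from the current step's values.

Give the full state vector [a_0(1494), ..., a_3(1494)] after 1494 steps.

Simulating step by step:
t=0: [129, 51, 52, 102]
t=1: [110, 150, 152, 164]
t=2: [118, 38, 34, 26]
t=3: [119, 111, 103, 87]
t=4: [137, 153, 169, 201]
t=5: [66, 34, 38, 102]
t=6: [181, 117, 125, 165]
t=7: [68, 112, 96, 36]
t=8: [190, 150, 182, 126]
t=9: [84, 44, 68, 92]
t=10: [216, 152, 200, 200]
t=11: [148, 52, 116, 116]
t=12: [62, 142, 126, 126]
t=13: [161, 73, 105, 105]
t=14: [48, 192, 156, 156]
t=15: [118, 86, 30, 30]
t=16: [128, 192, 104, 104]
t=17: [108, 108, 156, 156]
t=18: [132, 132, 36, 36]
t=19: [88, 88, 104, 104]
t=20: [208, 208, 176, 176]
t=21: [128, 128, 64, 64]
t=22: [112, 112, 176, 176]
t=23: [128, 128, 64, 64]

Answer: [112, 112, 176, 176]
Key observation: The state at step 21, [128, 128, 64, 64], reappears at step 23: the system is in a cycle of period 2 from step 21 on.  Therefore the state at step 1494 equals the state at step 21 + ((1494 - 21) mod 2) = 22, which is [112, 112, 176, 176].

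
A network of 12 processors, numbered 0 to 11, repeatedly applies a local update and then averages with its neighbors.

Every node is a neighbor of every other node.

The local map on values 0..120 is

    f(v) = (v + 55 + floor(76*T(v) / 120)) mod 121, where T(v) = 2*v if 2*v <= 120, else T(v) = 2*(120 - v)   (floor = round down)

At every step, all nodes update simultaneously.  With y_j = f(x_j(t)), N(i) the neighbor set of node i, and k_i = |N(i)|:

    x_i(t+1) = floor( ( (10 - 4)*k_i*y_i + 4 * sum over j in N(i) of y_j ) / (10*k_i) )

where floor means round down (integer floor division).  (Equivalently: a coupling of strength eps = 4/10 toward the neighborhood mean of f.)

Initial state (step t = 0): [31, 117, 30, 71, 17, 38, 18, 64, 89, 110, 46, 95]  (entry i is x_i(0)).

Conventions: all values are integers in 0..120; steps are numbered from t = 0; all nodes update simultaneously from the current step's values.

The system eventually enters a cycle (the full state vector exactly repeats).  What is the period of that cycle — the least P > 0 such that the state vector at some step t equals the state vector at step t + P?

Answer: 2
Key observation: The state at step 7, [67, 67, 67, 67, 67, 67, 67, 67, 67, 67, 67, 67], reappears at step 9 — and no state repeats earlier — so the cycle the system enters has period 2.

Derivation:
t=0: [31, 117, 30, 71, 17, 38, 18, 64, 89, 110, 46, 95]
t=1: [24, 52, 23, 60, 74, 33, 76, 60, 57, 54, 43, 56]
t=2: [88, 56, 87, 66, 64, 32, 64, 66, 63, 59, 44, 61]
t=3: [60, 59, 60, 63, 63, 28, 63, 63, 64, 63, 44, 64]
t=4: [69, 68, 69, 69, 69, 97, 69, 69, 68, 69, 49, 68]
t=5: [65, 65, 65, 65, 65, 62, 65, 65, 65, 65, 53, 65]
t=6: [67, 67, 67, 67, 67, 68, 67, 67, 67, 67, 59, 67]
t=7: [67, 67, 67, 67, 67, 67, 67, 67, 67, 67, 67, 67]
t=8: [68, 68, 68, 68, 68, 68, 68, 68, 68, 68, 68, 68]
t=9: [67, 67, 67, 67, 67, 67, 67, 67, 67, 67, 67, 67]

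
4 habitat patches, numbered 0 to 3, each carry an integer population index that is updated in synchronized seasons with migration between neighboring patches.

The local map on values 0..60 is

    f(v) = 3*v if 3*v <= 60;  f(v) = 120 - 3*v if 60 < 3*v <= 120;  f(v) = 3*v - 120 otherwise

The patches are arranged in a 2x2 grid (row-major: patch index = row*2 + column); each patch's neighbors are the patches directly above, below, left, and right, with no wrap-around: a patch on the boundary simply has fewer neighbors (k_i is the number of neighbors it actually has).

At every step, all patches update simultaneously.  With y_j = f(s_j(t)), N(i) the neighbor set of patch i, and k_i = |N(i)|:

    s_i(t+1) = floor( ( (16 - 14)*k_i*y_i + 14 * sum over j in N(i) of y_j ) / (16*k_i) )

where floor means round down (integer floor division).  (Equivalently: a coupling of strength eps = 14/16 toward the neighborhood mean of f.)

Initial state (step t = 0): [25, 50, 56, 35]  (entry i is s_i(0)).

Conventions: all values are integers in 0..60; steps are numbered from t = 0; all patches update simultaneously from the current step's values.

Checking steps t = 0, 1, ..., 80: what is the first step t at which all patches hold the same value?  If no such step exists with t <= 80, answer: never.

Simulating step by step:
t=0: [25, 50, 56, 35]  (not all equal)
t=1: [39, 30, 32, 36]  (not all equal)
t=2: [24, 10, 9, 25]  (not all equal)
t=3: [30, 44, 44, 30]  (not all equal)
t=4: [14, 27, 27, 14]  (not all equal)
t=5: [39, 41, 41, 39]  (not all equal)
t=6: [3, 3, 3, 3]  (all equal)

Answer: 6
Key observation: Synchronization is absorbing here: once all patches are equal they stay equal, and step 6 is the first all-equal step.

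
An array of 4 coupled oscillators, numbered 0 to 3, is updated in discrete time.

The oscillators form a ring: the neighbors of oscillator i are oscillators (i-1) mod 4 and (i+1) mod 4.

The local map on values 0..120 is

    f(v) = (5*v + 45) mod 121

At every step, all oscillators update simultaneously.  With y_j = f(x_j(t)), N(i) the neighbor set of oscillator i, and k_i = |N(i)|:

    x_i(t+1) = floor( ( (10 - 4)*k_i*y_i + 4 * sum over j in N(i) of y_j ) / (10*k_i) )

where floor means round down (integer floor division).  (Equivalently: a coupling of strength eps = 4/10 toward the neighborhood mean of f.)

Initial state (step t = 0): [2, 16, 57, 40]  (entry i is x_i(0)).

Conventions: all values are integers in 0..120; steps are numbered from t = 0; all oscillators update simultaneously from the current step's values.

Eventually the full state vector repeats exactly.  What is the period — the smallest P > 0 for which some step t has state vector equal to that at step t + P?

Simulating step by step:
t=0: [2, 16, 57, 40]
t=1: [34, 31, 54, 30]
t=2: [87, 80, 74, 77]
t=3: [100, 83, 61, 74]
t=4: [66, 92, 94, 65]
t=5: [12, 21, 24, 12]
t=6: [89, 47, 53, 92]
t=7: [15, 37, 52, 27]
t=8: [105, 102, 71, 72]
t=9: [74, 67, 44, 49]
t=10: [44, 25, 26, 43]
t=11: [27, 44, 45, 26]
t=12: [50, 31, 32, 49]
t=13: [57, 74, 75, 56]
t=14: [79, 60, 61, 78]
t=15: [81, 98, 99, 80]
t=16: [78, 59, 60, 77]
t=17: [76, 93, 94, 75]
t=18: [53, 34, 35, 52]
t=19: [72, 89, 90, 71]
t=20: [33, 14, 15, 32]
t=21: [93, 110, 111, 92]
t=22: [42, 95, 96, 41]
t=23: [16, 32, 33, 15]
t=24: [43, 69, 94, 90]
t=25: [18, 26, 26, 16]
t=26: [20, 46, 44, 16]
t=27: [21, 29, 21, 11]
t=28: [51, 53, 51, 71]
t=29: [55, 64, 55, 45]
t=30: [52, 32, 52, 48]
t=31: [63, 75, 63, 51]
t=32: [93, 81, 93, 82]
t=33: [51, 62, 51, 65]
t=34: [58, 91, 58, 27]
t=35: [70, 46, 70, 72]
t=36: [34, 32, 34, 38]
t=37: [96, 88, 96, 106]
t=38: [43, 17, 43, 71]
t=39: [20, 12, 20, 29]
t=40: [49, 72, 49, 51]
t=41: [48, 44, 48, 54]
t=42: [45, 31, 45, 61]
t=43: [54, 58, 54, 76]
t=44: [74, 85, 74, 66]
t=45: [55, 85, 55, 28]
t=46: [81, 95, 81, 69]
t=47: [64, 56, 64, 51]
t=48: [29, 50, 29, 35]
t=49: [71, 59, 71, 87]
t=50: [65, 73, 65, 85]
t=51: [35, 31, 35, 67]
t=52: [78, 87, 78, 49]
t=53: [76, 99, 76, 57]
t=54: [66, 58, 66, 77]
t=55: [39, 60, 39, 45]
t=56: [97, 109, 97, 64]
t=57: [49, 82, 49, 19]
t=58: [51, 74, 51, 30]
t=59: [60, 54, 60, 67]
t=60: [79, 85, 79, 51]
t=61: [79, 95, 79, 65]
t=62: [54, 52, 54, 35]
t=63: [76, 67, 76, 88]
t=64: [40, 35, 40, 25]
t=65: [31, 60, 31, 30]
t=66: [82, 93, 82, 76]
t=67: [72, 52, 72, 74]
t=68: [48, 54, 48, 48]
t=69: [49, 61, 49, 43]
t=70: [54, 84, 54, 30]
t=71: [79, 90, 79, 73]
t=72: [57, 37, 57, 59]
t=73: [94, 100, 94, 94]
t=74: [37, 49, 37, 31]
t=75: [90, 72, 90, 91]
t=76: [18, 29, 18, 14]
t=77: [45, 47, 45, 74]
t=78: [34, 34, 34, 42]
t=79: [77, 94, 77, 45]
t=80: [52, 45, 52, 43]
t=81: [47, 42, 47, 36]
t=82: [46, 23, 46, 77]
t=83: [41, 36, 41, 53]
t=84: [39, 65, 39, 44]
t=85: [77, 51, 77, 61]
t=86: [73, 61, 73, 91]
t=87: [53, 83, 53, 28]
t=88: [73, 85, 73, 65]
t=89: [51, 83, 51, 23]
t=90: [62, 81, 62, 46]
t=91: [91, 97, 91, 65]
t=92: [20, 34, 20, 10]
t=93: [52, 66, 52, 66]
t=94: [42, 32, 42, 32]
t=95: [41, 55, 41, 55]
t=96: [36, 50, 36, 50]
t=97: [83, 73, 83, 73]
t=98: [77, 67, 77, 67]
t=99: [47, 37, 47, 37]
t=100: [66, 80, 66, 80]
t=101: [40, 54, 40, 54]
t=102: [31, 45, 31, 45]
t=103: [58, 48, 58, 48]
t=104: [73, 63, 73, 63]
t=105: [75, 89, 75, 89]
t=106: [36, 26, 36, 26]
t=107: [84, 74, 84, 74]
t=108: [82, 72, 82, 72]
t=109: [72, 62, 72, 62]
t=110: [70, 84, 70, 84]
t=111: [60, 74, 60, 74]
t=112: [82, 72, 82, 72]

Answer: 4
Key observation: The state at step 108, [82, 72, 82, 72], reappears at step 112 — and no state repeats earlier — so the cycle the system enters has period 4.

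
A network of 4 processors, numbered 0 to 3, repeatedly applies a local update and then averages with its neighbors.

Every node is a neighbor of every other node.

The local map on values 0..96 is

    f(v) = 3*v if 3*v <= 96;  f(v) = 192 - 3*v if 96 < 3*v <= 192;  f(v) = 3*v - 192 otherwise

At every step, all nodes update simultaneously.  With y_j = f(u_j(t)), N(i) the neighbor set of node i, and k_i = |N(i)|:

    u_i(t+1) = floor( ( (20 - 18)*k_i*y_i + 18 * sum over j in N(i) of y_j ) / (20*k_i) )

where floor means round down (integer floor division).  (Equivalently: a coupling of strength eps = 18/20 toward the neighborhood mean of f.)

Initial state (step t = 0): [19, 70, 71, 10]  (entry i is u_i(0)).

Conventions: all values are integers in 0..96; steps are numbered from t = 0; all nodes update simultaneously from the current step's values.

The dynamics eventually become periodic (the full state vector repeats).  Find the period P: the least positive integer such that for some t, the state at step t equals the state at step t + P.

Simulating step by step:
t=0: [19, 70, 71, 10]
t=1: [26, 34, 33, 31]
t=2: [90, 88, 87, 87]
t=3: [70, 72, 72, 72]
t=4: [23, 22, 22, 22]
t=5: [66, 66, 66, 66]
t=6: [6, 6, 6, 6]
t=7: [18, 18, 18, 18]
t=8: [54, 54, 54, 54]
t=9: [30, 30, 30, 30]
t=10: [90, 90, 90, 90]
t=11: [78, 78, 78, 78]
t=12: [42, 42, 42, 42]
t=13: [66, 66, 66, 66]

Answer: 8
Key observation: The state at step 5, [66, 66, 66, 66], reappears at step 13 — and no state repeats earlier — so the cycle the system enters has period 8.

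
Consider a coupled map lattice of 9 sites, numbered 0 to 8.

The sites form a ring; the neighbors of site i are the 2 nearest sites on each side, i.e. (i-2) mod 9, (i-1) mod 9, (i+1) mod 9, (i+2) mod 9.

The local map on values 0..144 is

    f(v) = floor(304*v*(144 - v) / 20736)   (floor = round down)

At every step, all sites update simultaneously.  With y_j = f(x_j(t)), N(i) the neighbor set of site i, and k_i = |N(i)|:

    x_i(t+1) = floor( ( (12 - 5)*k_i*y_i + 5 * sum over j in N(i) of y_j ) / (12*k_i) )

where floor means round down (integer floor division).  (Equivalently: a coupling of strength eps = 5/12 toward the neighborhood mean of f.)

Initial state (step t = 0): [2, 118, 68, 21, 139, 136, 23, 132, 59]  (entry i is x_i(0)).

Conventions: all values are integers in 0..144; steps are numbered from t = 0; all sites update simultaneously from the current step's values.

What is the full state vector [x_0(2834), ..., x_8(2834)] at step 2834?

Answer: [75, 75, 75, 75, 75, 75, 75, 75, 75]
Key observation: The state at step 4, [75, 75, 75, 75, 75, 75, 75, 75, 75], reappears at step 5: the system is in a cycle of period 1 from step 4 on.  Therefore the state at step 2834 equals the state at step 4 + ((2834 - 4) mod 1) = 4, which is [75, 75, 75, 75, 75, 75, 75, 75, 75].

Derivation:
t=0: [2, 118, 68, 21, 139, 136, 23, 132, 59]
t=1: [24, 45, 53, 36, 23, 20, 35, 27, 54]
t=2: [50, 62, 62, 55, 46, 41, 52, 48, 63]
t=3: [69, 73, 72, 70, 67, 64, 68, 67, 72]
t=4: [75, 75, 75, 75, 75, 75, 75, 75, 75]
t=5: [75, 75, 75, 75, 75, 75, 75, 75, 75]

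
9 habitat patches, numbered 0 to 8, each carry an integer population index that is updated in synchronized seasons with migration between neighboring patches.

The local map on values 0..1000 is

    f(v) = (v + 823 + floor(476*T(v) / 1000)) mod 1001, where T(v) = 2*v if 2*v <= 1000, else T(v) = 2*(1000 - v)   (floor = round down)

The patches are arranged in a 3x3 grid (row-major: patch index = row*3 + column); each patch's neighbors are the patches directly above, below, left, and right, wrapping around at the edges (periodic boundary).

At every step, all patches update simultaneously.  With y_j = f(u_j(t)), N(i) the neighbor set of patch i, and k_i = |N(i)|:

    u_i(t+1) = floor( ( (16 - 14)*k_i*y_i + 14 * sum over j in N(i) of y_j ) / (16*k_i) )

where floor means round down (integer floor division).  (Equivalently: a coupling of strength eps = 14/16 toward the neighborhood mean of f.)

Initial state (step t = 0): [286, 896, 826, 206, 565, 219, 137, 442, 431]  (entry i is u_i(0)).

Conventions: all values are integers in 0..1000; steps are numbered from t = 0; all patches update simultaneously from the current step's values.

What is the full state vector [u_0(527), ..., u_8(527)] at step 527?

Answer: [812, 812, 812, 812, 812, 812, 812, 812, 812]
Key observation: The state at step 4, [812, 812, 812, 812, 812, 812, 812, 812, 812], reappears at step 5: the system is in a cycle of period 1 from step 4 on.  Therefore the state at step 527 equals the state at step 4 + ((527 - 4) mod 1) = 4, which is [812, 812, 812, 812, 812, 812, 812, 812, 812].

Derivation:
t=0: [286, 896, 826, 206, 565, 219, 137, 442, 431]
t=1: [472, 687, 562, 360, 531, 578, 437, 603, 484]
t=2: [706, 788, 781, 725, 741, 732, 704, 766, 769]
t=3: [808, 809, 809, 808, 809, 809, 808, 809, 809]
t=4: [812, 812, 812, 812, 812, 812, 812, 812, 812]
t=5: [812, 812, 812, 812, 812, 812, 812, 812, 812]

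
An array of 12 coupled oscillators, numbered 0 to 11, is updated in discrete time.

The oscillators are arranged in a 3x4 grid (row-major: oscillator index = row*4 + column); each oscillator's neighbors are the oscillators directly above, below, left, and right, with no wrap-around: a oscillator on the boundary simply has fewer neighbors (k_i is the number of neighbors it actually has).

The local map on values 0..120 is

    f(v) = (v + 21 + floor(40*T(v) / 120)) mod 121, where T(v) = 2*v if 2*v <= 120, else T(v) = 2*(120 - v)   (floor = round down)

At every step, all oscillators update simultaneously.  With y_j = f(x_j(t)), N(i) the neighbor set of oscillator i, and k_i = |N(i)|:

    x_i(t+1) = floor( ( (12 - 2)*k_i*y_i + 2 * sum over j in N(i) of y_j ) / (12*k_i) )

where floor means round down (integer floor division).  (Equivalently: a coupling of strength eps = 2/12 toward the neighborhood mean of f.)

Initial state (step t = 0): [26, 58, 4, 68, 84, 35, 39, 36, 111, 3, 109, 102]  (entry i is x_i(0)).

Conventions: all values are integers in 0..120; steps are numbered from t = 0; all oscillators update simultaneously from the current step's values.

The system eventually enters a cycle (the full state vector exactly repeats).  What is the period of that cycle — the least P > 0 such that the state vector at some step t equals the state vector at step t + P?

Simulating step by step:
t=0: [26, 58, 4, 68, 84, 35, 39, 36, 111, 3, 109, 102]
t=1: [63, 106, 33, 10, 15, 75, 80, 73, 17, 27, 20, 19]
t=2: [5, 17, 66, 37, 41, 9, 10, 8, 50, 61, 51, 48]
t=3: [35, 44, 11, 71, 83, 37, 38, 40, 94, 13, 96, 95]
t=4: [74, 89, 42, 13, 15, 77, 79, 77, 13, 40, 17, 17]
t=5: [7, 13, 79, 43, 41, 10, 11, 9, 46, 77, 48, 45]
t=6: [37, 39, 14, 80, 83, 38, 40, 42, 88, 17, 91, 91]
t=7: [76, 83, 46, 16, 15, 79, 82, 81, 12, 46, 16, 16]
t=8: [8, 11, 84, 47, 41, 11, 12, 11, 46, 86, 47, 43]
t=9: [39, 37, 16, 86, 83, 39, 41, 45, 88, 19, 90, 88]
t=10: [79, 80, 49, 18, 15, 81, 84, 85, 12, 49, 16, 16]
t=11: [9, 11, 88, 51, 41, 12, 13, 12, 46, 90, 47, 43]
t=12: [40, 37, 17, 92, 83, 41, 42, 47, 89, 21, 90, 88]
t=13: [79, 80, 51, 20, 16, 84, 86, 88, 12, 52, 17, 16]
t=14: [9, 11, 92, 54, 42, 13, 13, 13, 47, 94, 49, 44]
t=15: [40, 37, 19, 96, 85, 42, 43, 48, 91, 22, 93, 90]
t=16: [80, 81, 53, 22, 17, 85, 87, 90, 13, 53, 18, 17]
t=17: [9, 12, 94, 57, 43, 13, 14, 14, 48, 96, 51, 45]
t=18: [41, 39, 20, 101, 86, 42, 45, 50, 92, 23, 96, 92]
t=19: [82, 84, 55, 24, 17, 86, 90, 93, 13, 55, 19, 18]
t=20: [10, 13, 97, 61, 44, 14, 15, 15, 48, 99, 52, 47]
t=21: [42, 40, 14, 4, 88, 44, 47, 46, 93, 24, 97, 95]
t=22: [83, 85, 48, 34, 18, 89, 92, 88, 15, 57, 19, 18]
t=23: [10, 13, 89, 73, 45, 15, 15, 15, 52, 102, 53, 47]
t=24: [42, 40, 12, 7, 90, 46, 47, 46, 98, 26, 99, 95]
t=25: [83, 85, 46, 38, 19, 91, 92, 88, 16, 60, 20, 18]
t=26: [10, 13, 86, 78, 46, 11, 15, 15, 43, 6, 48, 47]
t=27: [42, 39, 11, 9, 90, 41, 46, 46, 87, 38, 93, 94]
t=28: [83, 83, 44, 41, 18, 85, 90, 88, 15, 76, 19, 18]
t=29: [10, 11, 84, 82, 45, 9, 15, 15, 43, 10, 47, 47]
t=30: [42, 37, 11, 10, 89, 39, 46, 46, 87, 43, 92, 94]
t=31: [83, 80, 44, 42, 17, 83, 90, 88, 15, 82, 19, 18]
t=32: [10, 11, 84, 84, 44, 8, 15, 15, 43, 11, 47, 47]
t=33: [41, 36, 11, 11, 87, 37, 46, 46, 87, 45, 92, 94]
t=34: [81, 79, 44, 43, 17, 80, 90, 89, 16, 85, 19, 18]
t=35: [10, 10, 84, 85, 44, 8, 15, 16, 43, 12, 47, 47]
t=36: [41, 35, 11, 11, 87, 37, 46, 47, 87, 46, 92, 94]
t=37: [81, 77, 44, 44, 17, 80, 90, 90, 16, 86, 19, 18]
t=38: [10, 10, 84, 87, 44, 8, 15, 16, 43, 12, 47, 47]
t=39: [41, 35, 11, 12, 87, 37, 46, 47, 87, 46, 92, 94]
t=40: [81, 77, 44, 45, 17, 80, 90, 90, 16, 86, 19, 18]
t=41: [10, 10, 84, 88, 44, 8, 15, 17, 43, 12, 47, 47]
t=42: [41, 35, 11, 12, 87, 37, 46, 49, 87, 46, 92, 94]
t=43: [81, 77, 44, 45, 17, 80, 90, 93, 16, 86, 19, 18]
t=44: [10, 10, 84, 88, 44, 8, 15, 17, 43, 12, 47, 47]

Answer: 3
Key observation: The state at step 41, [10, 10, 84, 88, 44, 8, 15, 17, 43, 12, 47, 47], reappears at step 44 — and no state repeats earlier — so the cycle the system enters has period 3.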